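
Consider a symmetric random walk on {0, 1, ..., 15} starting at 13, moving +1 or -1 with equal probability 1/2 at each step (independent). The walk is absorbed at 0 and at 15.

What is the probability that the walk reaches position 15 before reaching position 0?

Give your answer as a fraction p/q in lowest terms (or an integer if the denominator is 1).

Answer: 13/15

Derivation:
Symmetric walk (p = 1/2): the harmonic-function argument gives P(hit 15 before 0 | start at 13) = a/N.
P = 13/15 = 13/15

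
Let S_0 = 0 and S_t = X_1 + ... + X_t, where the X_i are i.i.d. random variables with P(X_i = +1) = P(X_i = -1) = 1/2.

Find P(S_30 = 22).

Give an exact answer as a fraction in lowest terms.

Answer: 27405/1073741824

Derivation:
To reach position 22 after 30 steps: need 26 steps of +1 and 4 of -1.
Favorable paths: C(30,26) = 27405
Total paths: 2^30 = 1073741824
P = 27405/1073741824 = 27405/1073741824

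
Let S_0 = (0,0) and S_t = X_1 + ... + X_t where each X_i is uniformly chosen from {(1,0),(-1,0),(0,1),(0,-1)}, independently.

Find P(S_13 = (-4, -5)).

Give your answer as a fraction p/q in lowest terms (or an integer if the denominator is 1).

Answer: 16731/8388608

Derivation:
Let h be the number of horizontal steps (so 13-h are vertical). To end at (-4,-5) need (h-4)/2 right-steps and ((13-h)-5)/2 up-steps.
Sum over h with 4 ≤ h ≤ 8, h ≡ 0 (mod 2), 13-h ≡ 1 (mod 2):
h=4: C(13,4)·C(4,0)·C(9,2) = 715·1·36 = 25740
h=6: C(13,6)·C(6,1)·C(7,1) = 1716·6·7 = 72072
h=8: C(13,8)·C(8,2)·C(5,0) = 1287·28·1 = 36036
Total favorable: 133848
Total paths: 4^13 = 67108864
P = 133848/67108864 = 16731/8388608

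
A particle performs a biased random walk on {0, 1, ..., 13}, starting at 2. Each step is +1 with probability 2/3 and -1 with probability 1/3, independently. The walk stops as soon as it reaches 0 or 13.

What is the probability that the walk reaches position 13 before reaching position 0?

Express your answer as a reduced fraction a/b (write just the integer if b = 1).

Answer: 6144/8191

Derivation:
Biased walk: p = 2/3, q = 1/3, r = q/p = 1/2
Gambler's ruin: P(hit 13 before 0 | start at 2) = (1 - r^a)/(1 - r^N)
r^2 = 1/4; r^13 = 1/8192
P = (1 - 1/4) / (1 - 1/8192) = 3/4 / 8191/8192 = 6144/8191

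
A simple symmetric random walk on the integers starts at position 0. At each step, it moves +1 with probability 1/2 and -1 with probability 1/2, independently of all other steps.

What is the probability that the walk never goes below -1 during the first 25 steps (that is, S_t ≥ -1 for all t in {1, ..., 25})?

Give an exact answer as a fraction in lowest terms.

Answer: 1300075/4194304

Derivation:
Let f(t,s) = #length-t paths at position s with S_1..S_t all ≥ -1.
f(t,s) = f(t-1,s-1) + f(t-1,s+1) for s ≥ -1; f(t,s) = 0 for s < -1.
t=0: f(0,0)=1
t=1: f(1,-1)=1 f(1,1)=1
t=2: f(2,0)=2 f(2,2)=1
t=3: f(3,-1)=2 f(3,1)=3 f(3,3)=1
t=4: f(4,0)=5 f(4,2)=4 f(4,4)=1
t=5: f(5,-1)=5 f(5,1)=9 f(5,3)=5 f(5,5)=1
t=6: f(6,0)=14 f(6,2)=14 f(6,4)=6 f(6,6)=1
t=7: f(7,-1)=14 f(7,1)=28 f(7,3)=20 f(7,5)=7 f(7,7)=1
t=8: f(8,0)=42 f(8,2)=48 f(8,4)=27 f(8,6)=8 f(8,8)=1
t=9: f(9,-1)=42 f(9,1)=90 f(9,3)=75 f(9,5)=35 f(9,7)=9 f(9,9)=1
t=10: f(10,0)=132 f(10,2)=165 f(10,4)=110 f(10,6)=44 f(10,8)=10 f(10,10)=1
t=11: f(11,-1)=132 f(11,1)=297 f(11,3)=275 f(11,5)=154 f(11,7)=54 f(11,9)=11 f(11,11)=1
t=12: f(12,0)=429 f(12,2)=572 f(12,4)=429 f(12,6)=208 f(12,8)=65 f(12,10)=12 f(12,12)=1
t=13: f(13,-1)=429 f(13,1)=1001 f(13,3)=1001 f(13,5)=637 f(13,7)=273 f(13,9)=77 f(13,11)=13 f(13,13)=1
t=14: f(14,0)=1430 f(14,2)=2002 f(14,4)=1638 f(14,6)=910 f(14,8)=350 f(14,10)=90 f(14,12)=14 f(14,14)=1
t=15: f(15,-1)=1430 f(15,1)=3432 f(15,3)=3640 f(15,5)=2548 f(15,7)=1260 f(15,9)=440 f(15,11)=104 f(15,13)=15 f(15,15)=1
t=16: f(16,0)=4862 f(16,2)=7072 f(16,4)=6188 f(16,6)=3808 f(16,8)=1700 f(16,10)=544 f(16,12)=119 f(16,14)=16 f(16,16)=1
t=17: f(17,-1)=4862 f(17,1)=11934 f(17,3)=13260 f(17,5)=9996 f(17,7)=5508 f(17,9)=2244 f(17,11)=663 f(17,13)=135 f(17,15)=17 f(17,17)=1
t=18: f(18,0)=16796 f(18,2)=25194 f(18,4)=23256 f(18,6)=15504 f(18,8)=7752 f(18,10)=2907 f(18,12)=798 f(18,14)=152 f(18,16)=18 f(18,18)=1
t=19: f(19,-1)=16796 f(19,1)=41990 f(19,3)=48450 f(19,5)=38760 f(19,7)=23256 f(19,9)=10659 f(19,11)=3705 f(19,13)=950 f(19,15)=170 f(19,17)=19 f(19,19)=1
t=20: f(20,0)=58786 f(20,2)=90440 f(20,4)=87210 f(20,6)=62016 f(20,8)=33915 f(20,10)=14364 f(20,12)=4655 f(20,14)=1120 f(20,16)=189 f(20,18)=20 f(20,20)=1
t=21: f(21,-1)=58786 f(21,1)=149226 f(21,3)=177650 f(21,5)=149226 f(21,7)=95931 f(21,9)=48279 f(21,11)=19019 f(21,13)=5775 f(21,15)=1309 f(21,17)=209 f(21,19)=21 f(21,21)=1
t=22: f(22,0)=208012 f(22,2)=326876 f(22,4)=326876 f(22,6)=245157 f(22,8)=144210 f(22,10)=67298 f(22,12)=24794 f(22,14)=7084 f(22,16)=1518 f(22,18)=230 f(22,20)=22 f(22,22)=1
t=23: f(23,-1)=208012 f(23,1)=534888 f(23,3)=653752 f(23,5)=572033 f(23,7)=389367 f(23,9)=211508 f(23,11)=92092 f(23,13)=31878 f(23,15)=8602 f(23,17)=1748 f(23,19)=252 f(23,21)=23 f(23,23)=1
t=24: f(24,0)=742900 f(24,2)=1188640 f(24,4)=1225785 f(24,6)=961400 f(24,8)=600875 f(24,10)=303600 f(24,12)=123970 f(24,14)=40480 f(24,16)=10350 f(24,18)=2000 f(24,20)=275 f(24,22)=24 f(24,24)=1
t=25: f(25,-1)=742900 f(25,1)=1931540 f(25,3)=2414425 f(25,5)=2187185 f(25,7)=1562275 f(25,9)=904475 f(25,11)=427570 f(25,13)=164450 f(25,15)=50830 f(25,17)=12350 f(25,19)=2275 f(25,21)=299 f(25,23)=25 f(25,25)=1
Σ_s f(25,s) = 10400600
P = 10400600/33554432 = 1300075/4194304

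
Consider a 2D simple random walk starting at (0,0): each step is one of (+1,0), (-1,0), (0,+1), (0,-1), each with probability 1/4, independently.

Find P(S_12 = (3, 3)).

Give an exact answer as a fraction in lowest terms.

Let h be the number of horizontal steps (so 12-h are vertical). To end at (3,3) need (h+3)/2 right-steps and ((12-h)+3)/2 up-steps.
Sum over h with 3 ≤ h ≤ 9, h ≡ 1 (mod 2), 12-h ≡ 1 (mod 2):
h=3: C(12,3)·C(3,3)·C(9,6) = 220·1·84 = 18480
h=5: C(12,5)·C(5,4)·C(7,5) = 792·5·21 = 83160
h=7: C(12,7)·C(7,5)·C(5,4) = 792·21·5 = 83160
h=9: C(12,9)·C(9,6)·C(3,3) = 220·84·1 = 18480
Total favorable: 203280
Total paths: 4^12 = 16777216
P = 203280/16777216 = 12705/1048576

Answer: 12705/1048576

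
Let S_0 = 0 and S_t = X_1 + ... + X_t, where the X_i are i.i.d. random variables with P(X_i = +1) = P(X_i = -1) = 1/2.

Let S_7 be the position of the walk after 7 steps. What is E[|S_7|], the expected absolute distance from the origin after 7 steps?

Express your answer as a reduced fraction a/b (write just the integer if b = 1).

S_7 takes values m ≡ 1 (mod 2) with |m| ≤ 7; P(S_7=m) = C(7,(7+m)/2)/2^7.
Total paths: 2^7 = 128
Distribution: P(S=-7)=1/128, P(S=-5)=7/128, P(S=-3)=21/128, P(S=-1)=35/128, P(S=1)=35/128, P(S=3)=21/128, P(S=5)=7/128, P(S=7)=1/128
E[|S_7|] = Σ_m |m|·P(S_7=m) = 280/128 = 35/16

Answer: 35/16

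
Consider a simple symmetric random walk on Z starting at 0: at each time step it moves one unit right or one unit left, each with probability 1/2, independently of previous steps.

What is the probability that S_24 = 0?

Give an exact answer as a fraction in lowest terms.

Answer: 676039/4194304

Derivation:
To return to 0 after 24 steps: need exactly 12 steps of +1 and 12 of -1.
Favorable paths: C(24,12) = 2704156
Total paths: 2^24 = 16777216
P = 2704156/16777216 = 676039/4194304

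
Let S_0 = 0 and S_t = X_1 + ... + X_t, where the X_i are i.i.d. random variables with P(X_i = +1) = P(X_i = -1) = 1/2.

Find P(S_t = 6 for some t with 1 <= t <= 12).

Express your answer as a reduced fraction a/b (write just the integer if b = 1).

Answer: 189/2048

Derivation:
Count via complement. Let g(t,s) = #length-t paths at position s with S_1..S_t all ≠ 6.
g(t,s) = g(t-1,s-1) + g(t-1,s+1) for s ≠ 6; g(t,6) = 0.
t=0: g(0,0)=1
t=1: g(1,-1)=1 g(1,1)=1
t=2: g(2,-2)=1 g(2,0)=2 g(2,2)=1
t=3: g(3,-3)=1 g(3,-1)=3 g(3,1)=3 g(3,3)=1
t=4: g(4,-4)=1 g(4,-2)=4 g(4,0)=6 g(4,2)=4 g(4,4)=1
t=5: g(5,-5)=1 g(5,-3)=5 g(5,-1)=10 g(5,1)=10 g(5,3)=5 g(5,5)=1
t=6: g(6,-6)=1 g(6,-4)=6 g(6,-2)=15 g(6,0)=20 g(6,2)=15 g(6,4)=6
t=7: g(7,-7)=1 g(7,-5)=7 g(7,-3)=21 g(7,-1)=35 g(7,1)=35 g(7,3)=21 g(7,5)=6
t=8: g(8,-8)=1 g(8,-6)=8 g(8,-4)=28 g(8,-2)=56 g(8,0)=70 g(8,2)=56 g(8,4)=27
t=9: g(9,-9)=1 g(9,-7)=9 g(9,-5)=36 g(9,-3)=84 g(9,-1)=126 g(9,1)=126 g(9,3)=83 g(9,5)=27
t=10: g(10,-10)=1 g(10,-8)=10 g(10,-6)=45 g(10,-4)=120 g(10,-2)=210 g(10,0)=252 g(10,2)=209 g(10,4)=110
t=11: g(11,-11)=1 g(11,-9)=11 g(11,-7)=55 g(11,-5)=165 g(11,-3)=330 g(11,-1)=462 g(11,1)=461 g(11,3)=319 g(11,5)=110
t=12: g(12,-12)=1 g(12,-10)=12 g(12,-8)=66 g(12,-6)=220 g(12,-4)=495 g(12,-2)=792 g(12,0)=923 g(12,2)=780 g(12,4)=429
Paths never hitting 6: Σ_s g(12,s) = 3718
Paths hitting 6: 2^12 - 3718 = 378
P = 378/4096 = 189/2048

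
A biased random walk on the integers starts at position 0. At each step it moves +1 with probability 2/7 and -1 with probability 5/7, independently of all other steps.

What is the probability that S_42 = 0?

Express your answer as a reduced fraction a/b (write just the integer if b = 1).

Answer: 538257874440000000000000000000000/311973482284542371301330321821976049

Derivation:
To be at 0 after 42 steps: need exactly 21 steps of +1 and 21 of -1.
Number of such sequences: C(42,21) = 538257874440
Each has probability (2/7)^21 · (5/7)^21 = 1000000000000000000000/311973482284542371301330321821976049
P = 538257874440 · 1000000000000000000000/311973482284542371301330321821976049 = 538257874440000000000000000000000/311973482284542371301330321821976049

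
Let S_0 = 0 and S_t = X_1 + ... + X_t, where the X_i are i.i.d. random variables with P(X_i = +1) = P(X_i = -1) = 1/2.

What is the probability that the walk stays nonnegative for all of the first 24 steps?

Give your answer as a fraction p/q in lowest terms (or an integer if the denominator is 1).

Let f(t,s) = #length-t paths at position s with S_1..S_t all ≥ 0.
f(t,s) = f(t-1,s-1) + f(t-1,s+1) for s ≥ 0; f(t,s) = 0 for s < 0.
t=0: f(0,0)=1
t=1: f(1,1)=1
t=2: f(2,0)=1 f(2,2)=1
t=3: f(3,1)=2 f(3,3)=1
t=4: f(4,0)=2 f(4,2)=3 f(4,4)=1
t=5: f(5,1)=5 f(5,3)=4 f(5,5)=1
t=6: f(6,0)=5 f(6,2)=9 f(6,4)=5 f(6,6)=1
t=7: f(7,1)=14 f(7,3)=14 f(7,5)=6 f(7,7)=1
t=8: f(8,0)=14 f(8,2)=28 f(8,4)=20 f(8,6)=7 f(8,8)=1
t=9: f(9,1)=42 f(9,3)=48 f(9,5)=27 f(9,7)=8 f(9,9)=1
t=10: f(10,0)=42 f(10,2)=90 f(10,4)=75 f(10,6)=35 f(10,8)=9 f(10,10)=1
t=11: f(11,1)=132 f(11,3)=165 f(11,5)=110 f(11,7)=44 f(11,9)=10 f(11,11)=1
t=12: f(12,0)=132 f(12,2)=297 f(12,4)=275 f(12,6)=154 f(12,8)=54 f(12,10)=11 f(12,12)=1
t=13: f(13,1)=429 f(13,3)=572 f(13,5)=429 f(13,7)=208 f(13,9)=65 f(13,11)=12 f(13,13)=1
t=14: f(14,0)=429 f(14,2)=1001 f(14,4)=1001 f(14,6)=637 f(14,8)=273 f(14,10)=77 f(14,12)=13 f(14,14)=1
t=15: f(15,1)=1430 f(15,3)=2002 f(15,5)=1638 f(15,7)=910 f(15,9)=350 f(15,11)=90 f(15,13)=14 f(15,15)=1
t=16: f(16,0)=1430 f(16,2)=3432 f(16,4)=3640 f(16,6)=2548 f(16,8)=1260 f(16,10)=440 f(16,12)=104 f(16,14)=15 f(16,16)=1
t=17: f(17,1)=4862 f(17,3)=7072 f(17,5)=6188 f(17,7)=3808 f(17,9)=1700 f(17,11)=544 f(17,13)=119 f(17,15)=16 f(17,17)=1
t=18: f(18,0)=4862 f(18,2)=11934 f(18,4)=13260 f(18,6)=9996 f(18,8)=5508 f(18,10)=2244 f(18,12)=663 f(18,14)=135 f(18,16)=17 f(18,18)=1
t=19: f(19,1)=16796 f(19,3)=25194 f(19,5)=23256 f(19,7)=15504 f(19,9)=7752 f(19,11)=2907 f(19,13)=798 f(19,15)=152 f(19,17)=18 f(19,19)=1
t=20: f(20,0)=16796 f(20,2)=41990 f(20,4)=48450 f(20,6)=38760 f(20,8)=23256 f(20,10)=10659 f(20,12)=3705 f(20,14)=950 f(20,16)=170 f(20,18)=19 f(20,20)=1
t=21: f(21,1)=58786 f(21,3)=90440 f(21,5)=87210 f(21,7)=62016 f(21,9)=33915 f(21,11)=14364 f(21,13)=4655 f(21,15)=1120 f(21,17)=189 f(21,19)=20 f(21,21)=1
t=22: f(22,0)=58786 f(22,2)=149226 f(22,4)=177650 f(22,6)=149226 f(22,8)=95931 f(22,10)=48279 f(22,12)=19019 f(22,14)=5775 f(22,16)=1309 f(22,18)=209 f(22,20)=21 f(22,22)=1
t=23: f(23,1)=208012 f(23,3)=326876 f(23,5)=326876 f(23,7)=245157 f(23,9)=144210 f(23,11)=67298 f(23,13)=24794 f(23,15)=7084 f(23,17)=1518 f(23,19)=230 f(23,21)=22 f(23,23)=1
t=24: f(24,0)=208012 f(24,2)=534888 f(24,4)=653752 f(24,6)=572033 f(24,8)=389367 f(24,10)=211508 f(24,12)=92092 f(24,14)=31878 f(24,16)=8602 f(24,18)=1748 f(24,20)=252 f(24,22)=23 f(24,24)=1
Σ_s f(24,s) = 2704156
P = 2704156/16777216 = 676039/4194304

Answer: 676039/4194304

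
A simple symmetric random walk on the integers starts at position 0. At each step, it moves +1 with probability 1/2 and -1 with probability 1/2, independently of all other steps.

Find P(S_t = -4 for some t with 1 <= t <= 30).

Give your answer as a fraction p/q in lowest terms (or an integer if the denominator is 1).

Count via complement. Let g(t,s) = #length-t paths at position s with S_1..S_t all ≠ -4.
g(t,s) = g(t-1,s-1) + g(t-1,s+1) for s ≠ -4; g(t,-4) = 0.
t=0: g(0,0)=1
t=1: g(1,-1)=1 g(1,1)=1
t=2: g(2,-2)=1 g(2,0)=2 g(2,2)=1
t=3: g(3,-3)=1 g(3,-1)=3 g(3,1)=3 g(3,3)=1
t=4: g(4,-2)=4 g(4,0)=6 g(4,2)=4 g(4,4)=1
t=5: g(5,-3)=4 g(5,-1)=10 g(5,1)=10 g(5,3)=5 g(5,5)=1
t=6: g(6,-2)=14 g(6,0)=20 g(6,2)=15 g(6,4)=6 g(6,6)=1
t=7: g(7,-3)=14 g(7,-1)=34 g(7,1)=35 g(7,3)=21 g(7,5)=7 g(7,7)=1
t=8: g(8,-2)=48 g(8,0)=69 g(8,2)=56 g(8,4)=28 g(8,6)=8 g(8,8)=1
t=9: g(9,-3)=48 g(9,-1)=117 g(9,1)=125 g(9,3)=84 g(9,5)=36 g(9,7)=9 g(9,9)=1
t=10: g(10,-2)=165 g(10,0)=242 g(10,2)=209 g(10,4)=120 g(10,6)=45 g(10,8)=10 g(10,10)=1
t=11: g(11,-3)=165 g(11,-1)=407 g(11,1)=451 g(11,3)=329 g(11,5)=165 g(11,7)=55 g(11,9)=11 g(11,11)=1
t=12: g(12,-2)=572 g(12,0)=858 g(12,2)=780 g(12,4)=494 g(12,6)=220 g(12,8)=66 g(12,10)=12 g(12,12)=1
t=13: g(13,-3)=572 g(13,-1)=1430 g(13,1)=1638 g(13,3)=1274 g(13,5)=714 g(13,7)=286 g(13,9)=78 g(13,11)=13 g(13,13)=1
t=14: g(14,-2)=2002 g(14,0)=3068 g(14,2)=2912 g(14,4)=1988 g(14,6)=1000 g(14,8)=364 g(14,10)=91 g(14,12)=14 g(14,14)=1
t=15: g(15,-3)=2002 g(15,-1)=5070 g(15,1)=5980 g(15,3)=4900 g(15,5)=2988 g(15,7)=1364 g(15,9)=455 g(15,11)=105 g(15,13)=15 g(15,15)=1
t=16: g(16,-2)=7072 g(16,0)=11050 g(16,2)=10880 g(16,4)=7888 g(16,6)=4352 g(16,8)=1819 g(16,10)=560 g(16,12)=120 g(16,14)=16 g(16,16)=1
t=17: g(17,-3)=7072 g(17,-1)=18122 g(17,1)=21930 g(17,3)=18768 g(17,5)=12240 g(17,7)=6171 g(17,9)=2379 g(17,11)=680 g(17,13)=136 g(17,15)=17 g(17,17)=1
t=18: g(18,-2)=25194 g(18,0)=40052 g(18,2)=40698 g(18,4)=31008 g(18,6)=18411 g(18,8)=8550 g(18,10)=3059 g(18,12)=816 g(18,14)=153 g(18,16)=18 g(18,18)=1
t=19: g(19,-3)=25194 g(19,-1)=65246 g(19,1)=80750 g(19,3)=71706 g(19,5)=49419 g(19,7)=26961 g(19,9)=11609 g(19,11)=3875 g(19,13)=969 g(19,15)=171 g(19,17)=19 g(19,19)=1
t=20: g(20,-2)=90440 g(20,0)=145996 g(20,2)=152456 g(20,4)=121125 g(20,6)=76380 g(20,8)=38570 g(20,10)=15484 g(20,12)=4844 g(20,14)=1140 g(20,16)=190 g(20,18)=20 g(20,20)=1
t=21: g(21,-3)=90440 g(21,-1)=236436 g(21,1)=298452 g(21,3)=273581 g(21,5)=197505 g(21,7)=114950 g(21,9)=54054 g(21,11)=20328 g(21,13)=5984 g(21,15)=1330 g(21,17)=210 g(21,19)=21 g(21,21)=1
t=22: g(22,-2)=326876 g(22,0)=534888 g(22,2)=572033 g(22,4)=471086 g(22,6)=312455 g(22,8)=169004 g(22,10)=74382 g(22,12)=26312 g(22,14)=7314 g(22,16)=1540 g(22,18)=231 g(22,20)=22 g(22,22)=1
t=23: g(23,-3)=326876 g(23,-1)=861764 g(23,1)=1106921 g(23,3)=1043119 g(23,5)=783541 g(23,7)=481459 g(23,9)=243386 g(23,11)=100694 g(23,13)=33626 g(23,15)=8854 g(23,17)=1771 g(23,19)=253 g(23,21)=23 g(23,23)=1
t=24: g(24,-2)=1188640 g(24,0)=1968685 g(24,2)=2150040 g(24,4)=1826660 g(24,6)=1265000 g(24,8)=724845 g(24,10)=344080 g(24,12)=134320 g(24,14)=42480 g(24,16)=10625 g(24,18)=2024 g(24,20)=276 g(24,22)=24 g(24,24)=1
t=25: g(25,-3)=1188640 g(25,-1)=3157325 g(25,1)=4118725 g(25,3)=3976700 g(25,5)=3091660 g(25,7)=1989845 g(25,9)=1068925 g(25,11)=478400 g(25,13)=176800 g(25,15)=53105 g(25,17)=12649 g(25,19)=2300 g(25,21)=300 g(25,23)=25 g(25,25)=1
t=26: g(26,-2)=4345965 g(26,0)=7276050 g(26,2)=8095425 g(26,4)=7068360 g(26,6)=5081505 g(26,8)=3058770 g(26,10)=1547325 g(26,12)=655200 g(26,14)=229905 g(26,16)=65754 g(26,18)=14949 g(26,20)=2600 g(26,22)=325 g(26,24)=26 g(26,26)=1
t=27: g(27,-3)=4345965 g(27,-1)=11622015 g(27,1)=15371475 g(27,3)=15163785 g(27,5)=12149865 g(27,7)=8140275 g(27,9)=4606095 g(27,11)=2202525 g(27,13)=885105 g(27,15)=295659 g(27,17)=80703 g(27,19)=17549 g(27,21)=2925 g(27,23)=351 g(27,25)=27 g(27,27)=1
t=28: g(28,-2)=15967980 g(28,0)=26993490 g(28,2)=30535260 g(28,4)=27313650 g(28,6)=20290140 g(28,8)=12746370 g(28,10)=6808620 g(28,12)=3087630 g(28,14)=1180764 g(28,16)=376362 g(28,18)=98252 g(28,20)=20474 g(28,22)=3276 g(28,24)=378 g(28,26)=28 g(28,28)=1
t=29: g(29,-3)=15967980 g(29,-1)=42961470 g(29,1)=57528750 g(29,3)=57848910 g(29,5)=47603790 g(29,7)=33036510 g(29,9)=19554990 g(29,11)=9896250 g(29,13)=4268394 g(29,15)=1557126 g(29,17)=474614 g(29,19)=118726 g(29,21)=23750 g(29,23)=3654 g(29,25)=406 g(29,27)=29 g(29,29)=1
t=30: g(30,-2)=58929450 g(30,0)=100490220 g(30,2)=115377660 g(30,4)=105452700 g(30,6)=80640300 g(30,8)=52591500 g(30,10)=29451240 g(30,12)=14164644 g(30,14)=5825520 g(30,16)=2031740 g(30,18)=593340 g(30,20)=142476 g(30,22)=27404 g(30,24)=4060 g(30,26)=435 g(30,28)=30 g(30,30)=1
Paths never hitting -4: Σ_s g(30,s) = 565722720
Paths hitting -4: 2^30 - 565722720 = 508019104
P = 508019104/1073741824 = 15875597/33554432

Answer: 15875597/33554432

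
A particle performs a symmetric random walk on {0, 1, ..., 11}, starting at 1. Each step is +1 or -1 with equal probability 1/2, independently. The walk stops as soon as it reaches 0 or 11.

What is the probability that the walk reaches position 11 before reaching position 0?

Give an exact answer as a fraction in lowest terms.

Answer: 1/11

Derivation:
Symmetric walk (p = 1/2): the harmonic-function argument gives P(hit 11 before 0 | start at 1) = a/N.
P = 1/11 = 1/11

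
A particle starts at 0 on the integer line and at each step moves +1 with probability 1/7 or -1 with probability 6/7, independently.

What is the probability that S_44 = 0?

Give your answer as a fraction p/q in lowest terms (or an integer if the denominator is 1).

To be at 0 after 44 steps: need exactly 22 steps of +1 and 22 of -1.
Number of such sequences: C(44,22) = 2104098963720
Each has probability (1/7)^22 · (6/7)^22 = 131621703842267136/15286700631942576193765185769276826401
P = 2104098963720 · 131621703842267136/15286700631942576193765185769276826401 = 276945090657575023193012305920/15286700631942576193765185769276826401

Answer: 276945090657575023193012305920/15286700631942576193765185769276826401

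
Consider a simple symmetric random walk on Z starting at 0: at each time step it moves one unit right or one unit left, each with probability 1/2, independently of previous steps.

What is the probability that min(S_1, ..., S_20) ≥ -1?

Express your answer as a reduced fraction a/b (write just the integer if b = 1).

Let f(t,s) = #length-t paths at position s with S_1..S_t all ≥ -1.
f(t,s) = f(t-1,s-1) + f(t-1,s+1) for s ≥ -1; f(t,s) = 0 for s < -1.
t=0: f(0,0)=1
t=1: f(1,-1)=1 f(1,1)=1
t=2: f(2,0)=2 f(2,2)=1
t=3: f(3,-1)=2 f(3,1)=3 f(3,3)=1
t=4: f(4,0)=5 f(4,2)=4 f(4,4)=1
t=5: f(5,-1)=5 f(5,1)=9 f(5,3)=5 f(5,5)=1
t=6: f(6,0)=14 f(6,2)=14 f(6,4)=6 f(6,6)=1
t=7: f(7,-1)=14 f(7,1)=28 f(7,3)=20 f(7,5)=7 f(7,7)=1
t=8: f(8,0)=42 f(8,2)=48 f(8,4)=27 f(8,6)=8 f(8,8)=1
t=9: f(9,-1)=42 f(9,1)=90 f(9,3)=75 f(9,5)=35 f(9,7)=9 f(9,9)=1
t=10: f(10,0)=132 f(10,2)=165 f(10,4)=110 f(10,6)=44 f(10,8)=10 f(10,10)=1
t=11: f(11,-1)=132 f(11,1)=297 f(11,3)=275 f(11,5)=154 f(11,7)=54 f(11,9)=11 f(11,11)=1
t=12: f(12,0)=429 f(12,2)=572 f(12,4)=429 f(12,6)=208 f(12,8)=65 f(12,10)=12 f(12,12)=1
t=13: f(13,-1)=429 f(13,1)=1001 f(13,3)=1001 f(13,5)=637 f(13,7)=273 f(13,9)=77 f(13,11)=13 f(13,13)=1
t=14: f(14,0)=1430 f(14,2)=2002 f(14,4)=1638 f(14,6)=910 f(14,8)=350 f(14,10)=90 f(14,12)=14 f(14,14)=1
t=15: f(15,-1)=1430 f(15,1)=3432 f(15,3)=3640 f(15,5)=2548 f(15,7)=1260 f(15,9)=440 f(15,11)=104 f(15,13)=15 f(15,15)=1
t=16: f(16,0)=4862 f(16,2)=7072 f(16,4)=6188 f(16,6)=3808 f(16,8)=1700 f(16,10)=544 f(16,12)=119 f(16,14)=16 f(16,16)=1
t=17: f(17,-1)=4862 f(17,1)=11934 f(17,3)=13260 f(17,5)=9996 f(17,7)=5508 f(17,9)=2244 f(17,11)=663 f(17,13)=135 f(17,15)=17 f(17,17)=1
t=18: f(18,0)=16796 f(18,2)=25194 f(18,4)=23256 f(18,6)=15504 f(18,8)=7752 f(18,10)=2907 f(18,12)=798 f(18,14)=152 f(18,16)=18 f(18,18)=1
t=19: f(19,-1)=16796 f(19,1)=41990 f(19,3)=48450 f(19,5)=38760 f(19,7)=23256 f(19,9)=10659 f(19,11)=3705 f(19,13)=950 f(19,15)=170 f(19,17)=19 f(19,19)=1
t=20: f(20,0)=58786 f(20,2)=90440 f(20,4)=87210 f(20,6)=62016 f(20,8)=33915 f(20,10)=14364 f(20,12)=4655 f(20,14)=1120 f(20,16)=189 f(20,18)=20 f(20,20)=1
Σ_s f(20,s) = 352716
P = 352716/1048576 = 88179/262144

Answer: 88179/262144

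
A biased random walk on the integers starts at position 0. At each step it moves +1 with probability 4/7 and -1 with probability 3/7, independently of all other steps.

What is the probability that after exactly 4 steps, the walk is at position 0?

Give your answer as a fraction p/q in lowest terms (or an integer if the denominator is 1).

Answer: 864/2401

Derivation:
To be at 0 after 4 steps: need exactly 2 steps of +1 and 2 of -1.
Number of such sequences: C(4,2) = 6
Each has probability (4/7)^2 · (3/7)^2 = 144/2401
P = 6 · 144/2401 = 864/2401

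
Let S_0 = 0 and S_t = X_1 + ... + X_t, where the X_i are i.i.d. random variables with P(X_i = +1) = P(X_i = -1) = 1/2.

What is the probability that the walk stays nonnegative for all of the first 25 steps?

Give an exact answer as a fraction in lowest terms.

Answer: 1300075/8388608

Derivation:
Let f(t,s) = #length-t paths at position s with S_1..S_t all ≥ 0.
f(t,s) = f(t-1,s-1) + f(t-1,s+1) for s ≥ 0; f(t,s) = 0 for s < 0.
t=0: f(0,0)=1
t=1: f(1,1)=1
t=2: f(2,0)=1 f(2,2)=1
t=3: f(3,1)=2 f(3,3)=1
t=4: f(4,0)=2 f(4,2)=3 f(4,4)=1
t=5: f(5,1)=5 f(5,3)=4 f(5,5)=1
t=6: f(6,0)=5 f(6,2)=9 f(6,4)=5 f(6,6)=1
t=7: f(7,1)=14 f(7,3)=14 f(7,5)=6 f(7,7)=1
t=8: f(8,0)=14 f(8,2)=28 f(8,4)=20 f(8,6)=7 f(8,8)=1
t=9: f(9,1)=42 f(9,3)=48 f(9,5)=27 f(9,7)=8 f(9,9)=1
t=10: f(10,0)=42 f(10,2)=90 f(10,4)=75 f(10,6)=35 f(10,8)=9 f(10,10)=1
t=11: f(11,1)=132 f(11,3)=165 f(11,5)=110 f(11,7)=44 f(11,9)=10 f(11,11)=1
t=12: f(12,0)=132 f(12,2)=297 f(12,4)=275 f(12,6)=154 f(12,8)=54 f(12,10)=11 f(12,12)=1
t=13: f(13,1)=429 f(13,3)=572 f(13,5)=429 f(13,7)=208 f(13,9)=65 f(13,11)=12 f(13,13)=1
t=14: f(14,0)=429 f(14,2)=1001 f(14,4)=1001 f(14,6)=637 f(14,8)=273 f(14,10)=77 f(14,12)=13 f(14,14)=1
t=15: f(15,1)=1430 f(15,3)=2002 f(15,5)=1638 f(15,7)=910 f(15,9)=350 f(15,11)=90 f(15,13)=14 f(15,15)=1
t=16: f(16,0)=1430 f(16,2)=3432 f(16,4)=3640 f(16,6)=2548 f(16,8)=1260 f(16,10)=440 f(16,12)=104 f(16,14)=15 f(16,16)=1
t=17: f(17,1)=4862 f(17,3)=7072 f(17,5)=6188 f(17,7)=3808 f(17,9)=1700 f(17,11)=544 f(17,13)=119 f(17,15)=16 f(17,17)=1
t=18: f(18,0)=4862 f(18,2)=11934 f(18,4)=13260 f(18,6)=9996 f(18,8)=5508 f(18,10)=2244 f(18,12)=663 f(18,14)=135 f(18,16)=17 f(18,18)=1
t=19: f(19,1)=16796 f(19,3)=25194 f(19,5)=23256 f(19,7)=15504 f(19,9)=7752 f(19,11)=2907 f(19,13)=798 f(19,15)=152 f(19,17)=18 f(19,19)=1
t=20: f(20,0)=16796 f(20,2)=41990 f(20,4)=48450 f(20,6)=38760 f(20,8)=23256 f(20,10)=10659 f(20,12)=3705 f(20,14)=950 f(20,16)=170 f(20,18)=19 f(20,20)=1
t=21: f(21,1)=58786 f(21,3)=90440 f(21,5)=87210 f(21,7)=62016 f(21,9)=33915 f(21,11)=14364 f(21,13)=4655 f(21,15)=1120 f(21,17)=189 f(21,19)=20 f(21,21)=1
t=22: f(22,0)=58786 f(22,2)=149226 f(22,4)=177650 f(22,6)=149226 f(22,8)=95931 f(22,10)=48279 f(22,12)=19019 f(22,14)=5775 f(22,16)=1309 f(22,18)=209 f(22,20)=21 f(22,22)=1
t=23: f(23,1)=208012 f(23,3)=326876 f(23,5)=326876 f(23,7)=245157 f(23,9)=144210 f(23,11)=67298 f(23,13)=24794 f(23,15)=7084 f(23,17)=1518 f(23,19)=230 f(23,21)=22 f(23,23)=1
t=24: f(24,0)=208012 f(24,2)=534888 f(24,4)=653752 f(24,6)=572033 f(24,8)=389367 f(24,10)=211508 f(24,12)=92092 f(24,14)=31878 f(24,16)=8602 f(24,18)=1748 f(24,20)=252 f(24,22)=23 f(24,24)=1
t=25: f(25,1)=742900 f(25,3)=1188640 f(25,5)=1225785 f(25,7)=961400 f(25,9)=600875 f(25,11)=303600 f(25,13)=123970 f(25,15)=40480 f(25,17)=10350 f(25,19)=2000 f(25,21)=275 f(25,23)=24 f(25,25)=1
Σ_s f(25,s) = 5200300
P = 5200300/33554432 = 1300075/8388608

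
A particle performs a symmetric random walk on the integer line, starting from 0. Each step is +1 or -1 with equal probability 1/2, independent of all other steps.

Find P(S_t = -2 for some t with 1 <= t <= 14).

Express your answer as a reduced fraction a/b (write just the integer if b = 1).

Count via complement. Let g(t,s) = #length-t paths at position s with S_1..S_t all ≠ -2.
g(t,s) = g(t-1,s-1) + g(t-1,s+1) for s ≠ -2; g(t,-2) = 0.
t=0: g(0,0)=1
t=1: g(1,-1)=1 g(1,1)=1
t=2: g(2,0)=2 g(2,2)=1
t=3: g(3,-1)=2 g(3,1)=3 g(3,3)=1
t=4: g(4,0)=5 g(4,2)=4 g(4,4)=1
t=5: g(5,-1)=5 g(5,1)=9 g(5,3)=5 g(5,5)=1
t=6: g(6,0)=14 g(6,2)=14 g(6,4)=6 g(6,6)=1
t=7: g(7,-1)=14 g(7,1)=28 g(7,3)=20 g(7,5)=7 g(7,7)=1
t=8: g(8,0)=42 g(8,2)=48 g(8,4)=27 g(8,6)=8 g(8,8)=1
t=9: g(9,-1)=42 g(9,1)=90 g(9,3)=75 g(9,5)=35 g(9,7)=9 g(9,9)=1
t=10: g(10,0)=132 g(10,2)=165 g(10,4)=110 g(10,6)=44 g(10,8)=10 g(10,10)=1
t=11: g(11,-1)=132 g(11,1)=297 g(11,3)=275 g(11,5)=154 g(11,7)=54 g(11,9)=11 g(11,11)=1
t=12: g(12,0)=429 g(12,2)=572 g(12,4)=429 g(12,6)=208 g(12,8)=65 g(12,10)=12 g(12,12)=1
t=13: g(13,-1)=429 g(13,1)=1001 g(13,3)=1001 g(13,5)=637 g(13,7)=273 g(13,9)=77 g(13,11)=13 g(13,13)=1
t=14: g(14,0)=1430 g(14,2)=2002 g(14,4)=1638 g(14,6)=910 g(14,8)=350 g(14,10)=90 g(14,12)=14 g(14,14)=1
Paths never hitting -2: Σ_s g(14,s) = 6435
Paths hitting -2: 2^14 - 6435 = 9949
P = 9949/16384 = 9949/16384

Answer: 9949/16384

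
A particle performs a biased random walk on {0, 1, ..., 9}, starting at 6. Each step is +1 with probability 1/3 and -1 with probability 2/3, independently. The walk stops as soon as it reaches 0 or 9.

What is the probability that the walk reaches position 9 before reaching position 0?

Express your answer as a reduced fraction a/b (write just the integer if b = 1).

Biased walk: p = 1/3, q = 2/3, r = q/p = 2
Gambler's ruin: P(hit 9 before 0 | start at 6) = (1 - r^a)/(1 - r^N)
r^6 = 64; r^9 = 512
P = (1 - 64) / (1 - 512) = -63 / -511 = 9/73

Answer: 9/73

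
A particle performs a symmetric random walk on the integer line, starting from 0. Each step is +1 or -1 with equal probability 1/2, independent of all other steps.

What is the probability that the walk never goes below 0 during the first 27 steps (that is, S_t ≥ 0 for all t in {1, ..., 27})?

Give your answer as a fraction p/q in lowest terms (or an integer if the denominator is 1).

Let f(t,s) = #length-t paths at position s with S_1..S_t all ≥ 0.
f(t,s) = f(t-1,s-1) + f(t-1,s+1) for s ≥ 0; f(t,s) = 0 for s < 0.
t=0: f(0,0)=1
t=1: f(1,1)=1
t=2: f(2,0)=1 f(2,2)=1
t=3: f(3,1)=2 f(3,3)=1
t=4: f(4,0)=2 f(4,2)=3 f(4,4)=1
t=5: f(5,1)=5 f(5,3)=4 f(5,5)=1
t=6: f(6,0)=5 f(6,2)=9 f(6,4)=5 f(6,6)=1
t=7: f(7,1)=14 f(7,3)=14 f(7,5)=6 f(7,7)=1
t=8: f(8,0)=14 f(8,2)=28 f(8,4)=20 f(8,6)=7 f(8,8)=1
t=9: f(9,1)=42 f(9,3)=48 f(9,5)=27 f(9,7)=8 f(9,9)=1
t=10: f(10,0)=42 f(10,2)=90 f(10,4)=75 f(10,6)=35 f(10,8)=9 f(10,10)=1
t=11: f(11,1)=132 f(11,3)=165 f(11,5)=110 f(11,7)=44 f(11,9)=10 f(11,11)=1
t=12: f(12,0)=132 f(12,2)=297 f(12,4)=275 f(12,6)=154 f(12,8)=54 f(12,10)=11 f(12,12)=1
t=13: f(13,1)=429 f(13,3)=572 f(13,5)=429 f(13,7)=208 f(13,9)=65 f(13,11)=12 f(13,13)=1
t=14: f(14,0)=429 f(14,2)=1001 f(14,4)=1001 f(14,6)=637 f(14,8)=273 f(14,10)=77 f(14,12)=13 f(14,14)=1
t=15: f(15,1)=1430 f(15,3)=2002 f(15,5)=1638 f(15,7)=910 f(15,9)=350 f(15,11)=90 f(15,13)=14 f(15,15)=1
t=16: f(16,0)=1430 f(16,2)=3432 f(16,4)=3640 f(16,6)=2548 f(16,8)=1260 f(16,10)=440 f(16,12)=104 f(16,14)=15 f(16,16)=1
t=17: f(17,1)=4862 f(17,3)=7072 f(17,5)=6188 f(17,7)=3808 f(17,9)=1700 f(17,11)=544 f(17,13)=119 f(17,15)=16 f(17,17)=1
t=18: f(18,0)=4862 f(18,2)=11934 f(18,4)=13260 f(18,6)=9996 f(18,8)=5508 f(18,10)=2244 f(18,12)=663 f(18,14)=135 f(18,16)=17 f(18,18)=1
t=19: f(19,1)=16796 f(19,3)=25194 f(19,5)=23256 f(19,7)=15504 f(19,9)=7752 f(19,11)=2907 f(19,13)=798 f(19,15)=152 f(19,17)=18 f(19,19)=1
t=20: f(20,0)=16796 f(20,2)=41990 f(20,4)=48450 f(20,6)=38760 f(20,8)=23256 f(20,10)=10659 f(20,12)=3705 f(20,14)=950 f(20,16)=170 f(20,18)=19 f(20,20)=1
t=21: f(21,1)=58786 f(21,3)=90440 f(21,5)=87210 f(21,7)=62016 f(21,9)=33915 f(21,11)=14364 f(21,13)=4655 f(21,15)=1120 f(21,17)=189 f(21,19)=20 f(21,21)=1
t=22: f(22,0)=58786 f(22,2)=149226 f(22,4)=177650 f(22,6)=149226 f(22,8)=95931 f(22,10)=48279 f(22,12)=19019 f(22,14)=5775 f(22,16)=1309 f(22,18)=209 f(22,20)=21 f(22,22)=1
t=23: f(23,1)=208012 f(23,3)=326876 f(23,5)=326876 f(23,7)=245157 f(23,9)=144210 f(23,11)=67298 f(23,13)=24794 f(23,15)=7084 f(23,17)=1518 f(23,19)=230 f(23,21)=22 f(23,23)=1
t=24: f(24,0)=208012 f(24,2)=534888 f(24,4)=653752 f(24,6)=572033 f(24,8)=389367 f(24,10)=211508 f(24,12)=92092 f(24,14)=31878 f(24,16)=8602 f(24,18)=1748 f(24,20)=252 f(24,22)=23 f(24,24)=1
t=25: f(25,1)=742900 f(25,3)=1188640 f(25,5)=1225785 f(25,7)=961400 f(25,9)=600875 f(25,11)=303600 f(25,13)=123970 f(25,15)=40480 f(25,17)=10350 f(25,19)=2000 f(25,21)=275 f(25,23)=24 f(25,25)=1
t=26: f(26,0)=742900 f(26,2)=1931540 f(26,4)=2414425 f(26,6)=2187185 f(26,8)=1562275 f(26,10)=904475 f(26,12)=427570 f(26,14)=164450 f(26,16)=50830 f(26,18)=12350 f(26,20)=2275 f(26,22)=299 f(26,24)=25 f(26,26)=1
t=27: f(27,1)=2674440 f(27,3)=4345965 f(27,5)=4601610 f(27,7)=3749460 f(27,9)=2466750 f(27,11)=1332045 f(27,13)=592020 f(27,15)=215280 f(27,17)=63180 f(27,19)=14625 f(27,21)=2574 f(27,23)=324 f(27,25)=26 f(27,27)=1
Σ_s f(27,s) = 20058300
P = 20058300/134217728 = 5014575/33554432

Answer: 5014575/33554432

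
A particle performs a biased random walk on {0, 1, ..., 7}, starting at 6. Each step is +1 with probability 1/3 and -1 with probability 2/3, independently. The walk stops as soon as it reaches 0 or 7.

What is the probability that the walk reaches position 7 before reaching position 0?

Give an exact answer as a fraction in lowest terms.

Answer: 63/127

Derivation:
Biased walk: p = 1/3, q = 2/3, r = q/p = 2
Gambler's ruin: P(hit 7 before 0 | start at 6) = (1 - r^a)/(1 - r^N)
r^6 = 64; r^7 = 128
P = (1 - 64) / (1 - 128) = -63 / -127 = 63/127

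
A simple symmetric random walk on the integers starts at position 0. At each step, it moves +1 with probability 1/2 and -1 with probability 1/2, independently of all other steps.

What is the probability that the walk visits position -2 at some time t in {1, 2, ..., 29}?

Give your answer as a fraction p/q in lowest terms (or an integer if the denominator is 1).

Count via complement. Let g(t,s) = #length-t paths at position s with S_1..S_t all ≠ -2.
g(t,s) = g(t-1,s-1) + g(t-1,s+1) for s ≠ -2; g(t,-2) = 0.
t=0: g(0,0)=1
t=1: g(1,-1)=1 g(1,1)=1
t=2: g(2,0)=2 g(2,2)=1
t=3: g(3,-1)=2 g(3,1)=3 g(3,3)=1
t=4: g(4,0)=5 g(4,2)=4 g(4,4)=1
t=5: g(5,-1)=5 g(5,1)=9 g(5,3)=5 g(5,5)=1
t=6: g(6,0)=14 g(6,2)=14 g(6,4)=6 g(6,6)=1
t=7: g(7,-1)=14 g(7,1)=28 g(7,3)=20 g(7,5)=7 g(7,7)=1
t=8: g(8,0)=42 g(8,2)=48 g(8,4)=27 g(8,6)=8 g(8,8)=1
t=9: g(9,-1)=42 g(9,1)=90 g(9,3)=75 g(9,5)=35 g(9,7)=9 g(9,9)=1
t=10: g(10,0)=132 g(10,2)=165 g(10,4)=110 g(10,6)=44 g(10,8)=10 g(10,10)=1
t=11: g(11,-1)=132 g(11,1)=297 g(11,3)=275 g(11,5)=154 g(11,7)=54 g(11,9)=11 g(11,11)=1
t=12: g(12,0)=429 g(12,2)=572 g(12,4)=429 g(12,6)=208 g(12,8)=65 g(12,10)=12 g(12,12)=1
t=13: g(13,-1)=429 g(13,1)=1001 g(13,3)=1001 g(13,5)=637 g(13,7)=273 g(13,9)=77 g(13,11)=13 g(13,13)=1
t=14: g(14,0)=1430 g(14,2)=2002 g(14,4)=1638 g(14,6)=910 g(14,8)=350 g(14,10)=90 g(14,12)=14 g(14,14)=1
t=15: g(15,-1)=1430 g(15,1)=3432 g(15,3)=3640 g(15,5)=2548 g(15,7)=1260 g(15,9)=440 g(15,11)=104 g(15,13)=15 g(15,15)=1
t=16: g(16,0)=4862 g(16,2)=7072 g(16,4)=6188 g(16,6)=3808 g(16,8)=1700 g(16,10)=544 g(16,12)=119 g(16,14)=16 g(16,16)=1
t=17: g(17,-1)=4862 g(17,1)=11934 g(17,3)=13260 g(17,5)=9996 g(17,7)=5508 g(17,9)=2244 g(17,11)=663 g(17,13)=135 g(17,15)=17 g(17,17)=1
t=18: g(18,0)=16796 g(18,2)=25194 g(18,4)=23256 g(18,6)=15504 g(18,8)=7752 g(18,10)=2907 g(18,12)=798 g(18,14)=152 g(18,16)=18 g(18,18)=1
t=19: g(19,-1)=16796 g(19,1)=41990 g(19,3)=48450 g(19,5)=38760 g(19,7)=23256 g(19,9)=10659 g(19,11)=3705 g(19,13)=950 g(19,15)=170 g(19,17)=19 g(19,19)=1
t=20: g(20,0)=58786 g(20,2)=90440 g(20,4)=87210 g(20,6)=62016 g(20,8)=33915 g(20,10)=14364 g(20,12)=4655 g(20,14)=1120 g(20,16)=189 g(20,18)=20 g(20,20)=1
t=21: g(21,-1)=58786 g(21,1)=149226 g(21,3)=177650 g(21,5)=149226 g(21,7)=95931 g(21,9)=48279 g(21,11)=19019 g(21,13)=5775 g(21,15)=1309 g(21,17)=209 g(21,19)=21 g(21,21)=1
t=22: g(22,0)=208012 g(22,2)=326876 g(22,4)=326876 g(22,6)=245157 g(22,8)=144210 g(22,10)=67298 g(22,12)=24794 g(22,14)=7084 g(22,16)=1518 g(22,18)=230 g(22,20)=22 g(22,22)=1
t=23: g(23,-1)=208012 g(23,1)=534888 g(23,3)=653752 g(23,5)=572033 g(23,7)=389367 g(23,9)=211508 g(23,11)=92092 g(23,13)=31878 g(23,15)=8602 g(23,17)=1748 g(23,19)=252 g(23,21)=23 g(23,23)=1
t=24: g(24,0)=742900 g(24,2)=1188640 g(24,4)=1225785 g(24,6)=961400 g(24,8)=600875 g(24,10)=303600 g(24,12)=123970 g(24,14)=40480 g(24,16)=10350 g(24,18)=2000 g(24,20)=275 g(24,22)=24 g(24,24)=1
t=25: g(25,-1)=742900 g(25,1)=1931540 g(25,3)=2414425 g(25,5)=2187185 g(25,7)=1562275 g(25,9)=904475 g(25,11)=427570 g(25,13)=164450 g(25,15)=50830 g(25,17)=12350 g(25,19)=2275 g(25,21)=299 g(25,23)=25 g(25,25)=1
t=26: g(26,0)=2674440 g(26,2)=4345965 g(26,4)=4601610 g(26,6)=3749460 g(26,8)=2466750 g(26,10)=1332045 g(26,12)=592020 g(26,14)=215280 g(26,16)=63180 g(26,18)=14625 g(26,20)=2574 g(26,22)=324 g(26,24)=26 g(26,26)=1
t=27: g(27,-1)=2674440 g(27,1)=7020405 g(27,3)=8947575 g(27,5)=8351070 g(27,7)=6216210 g(27,9)=3798795 g(27,11)=1924065 g(27,13)=807300 g(27,15)=278460 g(27,17)=77805 g(27,19)=17199 g(27,21)=2898 g(27,23)=350 g(27,25)=27 g(27,27)=1
t=28: g(28,0)=9694845 g(28,2)=15967980 g(28,4)=17298645 g(28,6)=14567280 g(28,8)=10015005 g(28,10)=5722860 g(28,12)=2731365 g(28,14)=1085760 g(28,16)=356265 g(28,18)=95004 g(28,20)=20097 g(28,22)=3248 g(28,24)=377 g(28,26)=28 g(28,28)=1
t=29: g(29,-1)=9694845 g(29,1)=25662825 g(29,3)=33266625 g(29,5)=31865925 g(29,7)=24582285 g(29,9)=15737865 g(29,11)=8454225 g(29,13)=3817125 g(29,15)=1442025 g(29,17)=451269 g(29,19)=115101 g(29,21)=23345 g(29,23)=3625 g(29,25)=405 g(29,27)=29 g(29,29)=1
Paths never hitting -2: Σ_s g(29,s) = 155117520
Paths hitting -2: 2^29 - 155117520 = 381753392
P = 381753392/536870912 = 23859587/33554432

Answer: 23859587/33554432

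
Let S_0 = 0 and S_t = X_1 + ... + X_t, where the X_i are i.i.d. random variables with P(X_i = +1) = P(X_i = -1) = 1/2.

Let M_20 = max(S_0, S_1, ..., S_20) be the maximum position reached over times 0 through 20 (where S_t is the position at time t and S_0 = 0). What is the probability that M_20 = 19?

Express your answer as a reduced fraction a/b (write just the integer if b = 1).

Let M_20 = max(S_0,...,S_20). Use the reflection principle: for j ≥ 1, #{paths with M_20 ≥ j} = #{S_20 ≥ j} + #{S_20 ≥ j+1}.
By reflection, #{M_20 ≥ 19} = #{S_20 ≥ 19} + #{S_20 ≥ 20} = 1 + 1 = 2.
#{M_20 ≥ 20} = #{S_20 ≥ 20} + #{S_20 ≥ 21} = 1 + 0 = 1.
#{M_20 = 19} = 2 - 1 = 1.
P(M_20 = 19) = 1/1048576 = 1/1048576

Answer: 1/1048576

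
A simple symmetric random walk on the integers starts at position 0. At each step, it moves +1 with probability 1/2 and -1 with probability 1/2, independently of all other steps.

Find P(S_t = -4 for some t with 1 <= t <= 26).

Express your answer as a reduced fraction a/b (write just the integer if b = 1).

Count via complement. Let g(t,s) = #length-t paths at position s with S_1..S_t all ≠ -4.
g(t,s) = g(t-1,s-1) + g(t-1,s+1) for s ≠ -4; g(t,-4) = 0.
t=0: g(0,0)=1
t=1: g(1,-1)=1 g(1,1)=1
t=2: g(2,-2)=1 g(2,0)=2 g(2,2)=1
t=3: g(3,-3)=1 g(3,-1)=3 g(3,1)=3 g(3,3)=1
t=4: g(4,-2)=4 g(4,0)=6 g(4,2)=4 g(4,4)=1
t=5: g(5,-3)=4 g(5,-1)=10 g(5,1)=10 g(5,3)=5 g(5,5)=1
t=6: g(6,-2)=14 g(6,0)=20 g(6,2)=15 g(6,4)=6 g(6,6)=1
t=7: g(7,-3)=14 g(7,-1)=34 g(7,1)=35 g(7,3)=21 g(7,5)=7 g(7,7)=1
t=8: g(8,-2)=48 g(8,0)=69 g(8,2)=56 g(8,4)=28 g(8,6)=8 g(8,8)=1
t=9: g(9,-3)=48 g(9,-1)=117 g(9,1)=125 g(9,3)=84 g(9,5)=36 g(9,7)=9 g(9,9)=1
t=10: g(10,-2)=165 g(10,0)=242 g(10,2)=209 g(10,4)=120 g(10,6)=45 g(10,8)=10 g(10,10)=1
t=11: g(11,-3)=165 g(11,-1)=407 g(11,1)=451 g(11,3)=329 g(11,5)=165 g(11,7)=55 g(11,9)=11 g(11,11)=1
t=12: g(12,-2)=572 g(12,0)=858 g(12,2)=780 g(12,4)=494 g(12,6)=220 g(12,8)=66 g(12,10)=12 g(12,12)=1
t=13: g(13,-3)=572 g(13,-1)=1430 g(13,1)=1638 g(13,3)=1274 g(13,5)=714 g(13,7)=286 g(13,9)=78 g(13,11)=13 g(13,13)=1
t=14: g(14,-2)=2002 g(14,0)=3068 g(14,2)=2912 g(14,4)=1988 g(14,6)=1000 g(14,8)=364 g(14,10)=91 g(14,12)=14 g(14,14)=1
t=15: g(15,-3)=2002 g(15,-1)=5070 g(15,1)=5980 g(15,3)=4900 g(15,5)=2988 g(15,7)=1364 g(15,9)=455 g(15,11)=105 g(15,13)=15 g(15,15)=1
t=16: g(16,-2)=7072 g(16,0)=11050 g(16,2)=10880 g(16,4)=7888 g(16,6)=4352 g(16,8)=1819 g(16,10)=560 g(16,12)=120 g(16,14)=16 g(16,16)=1
t=17: g(17,-3)=7072 g(17,-1)=18122 g(17,1)=21930 g(17,3)=18768 g(17,5)=12240 g(17,7)=6171 g(17,9)=2379 g(17,11)=680 g(17,13)=136 g(17,15)=17 g(17,17)=1
t=18: g(18,-2)=25194 g(18,0)=40052 g(18,2)=40698 g(18,4)=31008 g(18,6)=18411 g(18,8)=8550 g(18,10)=3059 g(18,12)=816 g(18,14)=153 g(18,16)=18 g(18,18)=1
t=19: g(19,-3)=25194 g(19,-1)=65246 g(19,1)=80750 g(19,3)=71706 g(19,5)=49419 g(19,7)=26961 g(19,9)=11609 g(19,11)=3875 g(19,13)=969 g(19,15)=171 g(19,17)=19 g(19,19)=1
t=20: g(20,-2)=90440 g(20,0)=145996 g(20,2)=152456 g(20,4)=121125 g(20,6)=76380 g(20,8)=38570 g(20,10)=15484 g(20,12)=4844 g(20,14)=1140 g(20,16)=190 g(20,18)=20 g(20,20)=1
t=21: g(21,-3)=90440 g(21,-1)=236436 g(21,1)=298452 g(21,3)=273581 g(21,5)=197505 g(21,7)=114950 g(21,9)=54054 g(21,11)=20328 g(21,13)=5984 g(21,15)=1330 g(21,17)=210 g(21,19)=21 g(21,21)=1
t=22: g(22,-2)=326876 g(22,0)=534888 g(22,2)=572033 g(22,4)=471086 g(22,6)=312455 g(22,8)=169004 g(22,10)=74382 g(22,12)=26312 g(22,14)=7314 g(22,16)=1540 g(22,18)=231 g(22,20)=22 g(22,22)=1
t=23: g(23,-3)=326876 g(23,-1)=861764 g(23,1)=1106921 g(23,3)=1043119 g(23,5)=783541 g(23,7)=481459 g(23,9)=243386 g(23,11)=100694 g(23,13)=33626 g(23,15)=8854 g(23,17)=1771 g(23,19)=253 g(23,21)=23 g(23,23)=1
t=24: g(24,-2)=1188640 g(24,0)=1968685 g(24,2)=2150040 g(24,4)=1826660 g(24,6)=1265000 g(24,8)=724845 g(24,10)=344080 g(24,12)=134320 g(24,14)=42480 g(24,16)=10625 g(24,18)=2024 g(24,20)=276 g(24,22)=24 g(24,24)=1
t=25: g(25,-3)=1188640 g(25,-1)=3157325 g(25,1)=4118725 g(25,3)=3976700 g(25,5)=3091660 g(25,7)=1989845 g(25,9)=1068925 g(25,11)=478400 g(25,13)=176800 g(25,15)=53105 g(25,17)=12649 g(25,19)=2300 g(25,21)=300 g(25,23)=25 g(25,25)=1
t=26: g(26,-2)=4345965 g(26,0)=7276050 g(26,2)=8095425 g(26,4)=7068360 g(26,6)=5081505 g(26,8)=3058770 g(26,10)=1547325 g(26,12)=655200 g(26,14)=229905 g(26,16)=65754 g(26,18)=14949 g(26,20)=2600 g(26,22)=325 g(26,24)=26 g(26,26)=1
Paths never hitting -4: Σ_s g(26,s) = 37442160
Paths hitting -4: 2^26 - 37442160 = 29666704
P = 29666704/67108864 = 1854169/4194304

Answer: 1854169/4194304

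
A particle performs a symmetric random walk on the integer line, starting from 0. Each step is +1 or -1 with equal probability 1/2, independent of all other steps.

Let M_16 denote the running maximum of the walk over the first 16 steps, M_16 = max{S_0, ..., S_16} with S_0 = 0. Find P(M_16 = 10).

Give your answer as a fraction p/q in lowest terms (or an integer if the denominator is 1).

Answer: 35/4096

Derivation:
Let M_16 = max(S_0,...,S_16). Use the reflection principle: for j ≥ 1, #{paths with M_16 ≥ j} = #{S_16 ≥ j} + #{S_16 ≥ j+1}.
By reflection, #{M_16 ≥ 10} = #{S_16 ≥ 10} + #{S_16 ≥ 11} = 697 + 137 = 834.
#{M_16 ≥ 11} = #{S_16 ≥ 11} + #{S_16 ≥ 12} = 137 + 137 = 274.
#{M_16 = 10} = 834 - 274 = 560.
P(M_16 = 10) = 560/65536 = 35/4096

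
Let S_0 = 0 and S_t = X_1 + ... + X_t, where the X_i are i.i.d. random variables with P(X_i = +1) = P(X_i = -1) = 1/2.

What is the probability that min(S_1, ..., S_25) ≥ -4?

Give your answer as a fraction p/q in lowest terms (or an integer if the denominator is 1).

Answer: 705755/1048576

Derivation:
Let f(t,s) = #length-t paths at position s with S_1..S_t all ≥ -4.
f(t,s) = f(t-1,s-1) + f(t-1,s+1) for s ≥ -4; f(t,s) = 0 for s < -4.
t=0: f(0,0)=1
t=1: f(1,-1)=1 f(1,1)=1
t=2: f(2,-2)=1 f(2,0)=2 f(2,2)=1
t=3: f(3,-3)=1 f(3,-1)=3 f(3,1)=3 f(3,3)=1
t=4: f(4,-4)=1 f(4,-2)=4 f(4,0)=6 f(4,2)=4 f(4,4)=1
t=5: f(5,-3)=5 f(5,-1)=10 f(5,1)=10 f(5,3)=5 f(5,5)=1
t=6: f(6,-4)=5 f(6,-2)=15 f(6,0)=20 f(6,2)=15 f(6,4)=6 f(6,6)=1
t=7: f(7,-3)=20 f(7,-1)=35 f(7,1)=35 f(7,3)=21 f(7,5)=7 f(7,7)=1
t=8: f(8,-4)=20 f(8,-2)=55 f(8,0)=70 f(8,2)=56 f(8,4)=28 f(8,6)=8 f(8,8)=1
t=9: f(9,-3)=75 f(9,-1)=125 f(9,1)=126 f(9,3)=84 f(9,5)=36 f(9,7)=9 f(9,9)=1
t=10: f(10,-4)=75 f(10,-2)=200 f(10,0)=251 f(10,2)=210 f(10,4)=120 f(10,6)=45 f(10,8)=10 f(10,10)=1
t=11: f(11,-3)=275 f(11,-1)=451 f(11,1)=461 f(11,3)=330 f(11,5)=165 f(11,7)=55 f(11,9)=11 f(11,11)=1
t=12: f(12,-4)=275 f(12,-2)=726 f(12,0)=912 f(12,2)=791 f(12,4)=495 f(12,6)=220 f(12,8)=66 f(12,10)=12 f(12,12)=1
t=13: f(13,-3)=1001 f(13,-1)=1638 f(13,1)=1703 f(13,3)=1286 f(13,5)=715 f(13,7)=286 f(13,9)=78 f(13,11)=13 f(13,13)=1
t=14: f(14,-4)=1001 f(14,-2)=2639 f(14,0)=3341 f(14,2)=2989 f(14,4)=2001 f(14,6)=1001 f(14,8)=364 f(14,10)=91 f(14,12)=14 f(14,14)=1
t=15: f(15,-3)=3640 f(15,-1)=5980 f(15,1)=6330 f(15,3)=4990 f(15,5)=3002 f(15,7)=1365 f(15,9)=455 f(15,11)=105 f(15,13)=15 f(15,15)=1
t=16: f(16,-4)=3640 f(16,-2)=9620 f(16,0)=12310 f(16,2)=11320 f(16,4)=7992 f(16,6)=4367 f(16,8)=1820 f(16,10)=560 f(16,12)=120 f(16,14)=16 f(16,16)=1
t=17: f(17,-3)=13260 f(17,-1)=21930 f(17,1)=23630 f(17,3)=19312 f(17,5)=12359 f(17,7)=6187 f(17,9)=2380 f(17,11)=680 f(17,13)=136 f(17,15)=17 f(17,17)=1
t=18: f(18,-4)=13260 f(18,-2)=35190 f(18,0)=45560 f(18,2)=42942 f(18,4)=31671 f(18,6)=18546 f(18,8)=8567 f(18,10)=3060 f(18,12)=816 f(18,14)=153 f(18,16)=18 f(18,18)=1
t=19: f(19,-3)=48450 f(19,-1)=80750 f(19,1)=88502 f(19,3)=74613 f(19,5)=50217 f(19,7)=27113 f(19,9)=11627 f(19,11)=3876 f(19,13)=969 f(19,15)=171 f(19,17)=19 f(19,19)=1
t=20: f(20,-4)=48450 f(20,-2)=129200 f(20,0)=169252 f(20,2)=163115 f(20,4)=124830 f(20,6)=77330 f(20,8)=38740 f(20,10)=15503 f(20,12)=4845 f(20,14)=1140 f(20,16)=190 f(20,18)=20 f(20,20)=1
t=21: f(21,-3)=177650 f(21,-1)=298452 f(21,1)=332367 f(21,3)=287945 f(21,5)=202160 f(21,7)=116070 f(21,9)=54243 f(21,11)=20348 f(21,13)=5985 f(21,15)=1330 f(21,17)=210 f(21,19)=21 f(21,21)=1
t=22: f(22,-4)=177650 f(22,-2)=476102 f(22,0)=630819 f(22,2)=620312 f(22,4)=490105 f(22,6)=318230 f(22,8)=170313 f(22,10)=74591 f(22,12)=26333 f(22,14)=7315 f(22,16)=1540 f(22,18)=231 f(22,20)=22 f(22,22)=1
t=23: f(23,-3)=653752 f(23,-1)=1106921 f(23,1)=1251131 f(23,3)=1110417 f(23,5)=808335 f(23,7)=488543 f(23,9)=244904 f(23,11)=100924 f(23,13)=33648 f(23,15)=8855 f(23,17)=1771 f(23,19)=253 f(23,21)=23 f(23,23)=1
t=24: f(24,-4)=653752 f(24,-2)=1760673 f(24,0)=2358052 f(24,2)=2361548 f(24,4)=1918752 f(24,6)=1296878 f(24,8)=733447 f(24,10)=345828 f(24,12)=134572 f(24,14)=42503 f(24,16)=10626 f(24,18)=2024 f(24,20)=276 f(24,22)=24 f(24,24)=1
t=25: f(25,-3)=2414425 f(25,-1)=4118725 f(25,1)=4719600 f(25,3)=4280300 f(25,5)=3215630 f(25,7)=2030325 f(25,9)=1079275 f(25,11)=480400 f(25,13)=177075 f(25,15)=53129 f(25,17)=12650 f(25,19)=2300 f(25,21)=300 f(25,23)=25 f(25,25)=1
Σ_s f(25,s) = 22584160
P = 22584160/33554432 = 705755/1048576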